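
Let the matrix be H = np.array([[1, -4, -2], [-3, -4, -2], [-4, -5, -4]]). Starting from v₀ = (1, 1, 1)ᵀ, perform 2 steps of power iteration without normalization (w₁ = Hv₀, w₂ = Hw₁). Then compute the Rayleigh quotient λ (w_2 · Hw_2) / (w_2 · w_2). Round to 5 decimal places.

λ ≈ -9.14081

w1 = Hv₀ = (-5, -9, -13)
w2 = Hw1 = (57, 77, 117)
Hw2 = (-485, -713, -1081)
w2·Hw2 = 57·(-485) + 77·(-713) + 117·(-1081) = -209023; w2·w2 = 57·57 + 77·77 + 117·117 = 22867
λ ≈ -209023/22867 = -9.14081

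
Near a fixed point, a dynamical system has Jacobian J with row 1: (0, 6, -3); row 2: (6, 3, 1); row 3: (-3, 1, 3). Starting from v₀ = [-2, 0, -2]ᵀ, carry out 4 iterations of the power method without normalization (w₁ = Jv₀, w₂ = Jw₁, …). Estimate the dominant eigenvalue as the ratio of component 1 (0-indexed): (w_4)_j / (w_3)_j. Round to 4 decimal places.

w1 = Jv₀ = (0·(-2) + 6·0 + (-3)·(-2); 6·(-2) + 3·0 + 1·(-2); (-3)·(-2) + 1·0 + 3·(-2)) = (6, -14, 0)
w2 = Jw1 = (0·6 + 6·(-14) + (-3)·0; 6·6 + 3·(-14) + 1·0; (-3)·6 + 1·(-14) + 3·0) = (-84, -6, -32)
w3 = Jw2 = (60, -554, 150)
w4 = Jw3 = (-3774, -1152, -284)
Ratio at component: -1152 / -554 = 2.0794

λ ≈ 2.0794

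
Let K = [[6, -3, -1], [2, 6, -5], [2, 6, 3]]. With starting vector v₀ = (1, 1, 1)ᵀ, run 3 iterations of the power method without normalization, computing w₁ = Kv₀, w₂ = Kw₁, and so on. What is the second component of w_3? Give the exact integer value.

-489

w1 = Kv₀ = (2, 3, 11)
w2 = Kw1 = (-8, -33, 55)
w3 = Kw2 = (-4, -489, -49)
The requested component of w3 is -489.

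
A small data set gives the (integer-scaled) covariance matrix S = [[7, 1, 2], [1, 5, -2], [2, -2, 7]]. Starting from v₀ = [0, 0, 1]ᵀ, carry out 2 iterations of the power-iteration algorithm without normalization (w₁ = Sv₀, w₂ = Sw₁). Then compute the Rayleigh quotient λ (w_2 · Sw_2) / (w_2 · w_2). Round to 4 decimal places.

9.0032

w1 = Sv₀ = (7·0 + 1·0 + 2·1; 1·0 + 5·0 + (-2)·1; 2·0 + (-2)·0 + 7·1) = (2, -2, 7)
w2 = Sw1 = (7·2 + 1·(-2) + 2·7; 1·2 + 5·(-2) + (-2)·7; 2·2 + (-2)·(-2) + 7·7) = (26, -22, 57)
Sw2 = (274, -198, 495)
w2·Sw2 = 26·274 + (-22)·(-198) + 57·495 = 39695; w2·w2 = 26·26 + (-22)·(-22) + 57·57 = 4409
λ ≈ 39695/4409 = 9.0032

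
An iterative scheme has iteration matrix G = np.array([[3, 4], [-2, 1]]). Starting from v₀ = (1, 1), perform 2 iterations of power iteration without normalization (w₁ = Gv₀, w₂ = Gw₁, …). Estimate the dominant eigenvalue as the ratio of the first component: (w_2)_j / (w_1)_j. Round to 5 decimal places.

w1 = Gv₀ = (3·1 + 4·1; (-2)·1 + 1·1) = (7, -1)
w2 = Gw1 = (3·7 + 4·(-1); (-2)·7 + 1·(-1)) = (17, -15)
Ratio at component: 17 / 7 = 2.42857

λ ≈ 2.42857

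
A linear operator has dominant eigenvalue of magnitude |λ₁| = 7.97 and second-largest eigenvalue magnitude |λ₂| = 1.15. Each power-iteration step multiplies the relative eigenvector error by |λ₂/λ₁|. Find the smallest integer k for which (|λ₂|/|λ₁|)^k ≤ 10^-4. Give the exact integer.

|λ₂/λ₁| = 1.15/7.97 = 0.14429
Need k ≥ ln(10^-4) / ln(0.14429) = -9.2103 / -1.9359 ≈ 4.758
Smallest integer k satisfying the bound: 5

5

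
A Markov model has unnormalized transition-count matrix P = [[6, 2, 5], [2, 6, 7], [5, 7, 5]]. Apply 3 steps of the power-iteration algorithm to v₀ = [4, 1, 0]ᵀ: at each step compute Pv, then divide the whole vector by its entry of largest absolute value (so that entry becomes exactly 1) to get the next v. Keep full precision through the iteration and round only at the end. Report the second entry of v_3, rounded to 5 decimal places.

0.90220

Pv0 = (26.000000, 14.000000, 27.000000); divide by 27.000000 → v1 = (0.962963, 0.518519, 1.000000)
Pv1 = (11.814815, 12.037037, 13.444444); divide by 13.444444 → v2 = (0.878788, 0.895317, 1.000000)
Pv2 = (12.063361, 14.129477, 15.661157); divide by 15.661157 → v3 = (0.770273, 0.902199, 1.000000)
Requested entry of v3: 5129/5685 = 0.90220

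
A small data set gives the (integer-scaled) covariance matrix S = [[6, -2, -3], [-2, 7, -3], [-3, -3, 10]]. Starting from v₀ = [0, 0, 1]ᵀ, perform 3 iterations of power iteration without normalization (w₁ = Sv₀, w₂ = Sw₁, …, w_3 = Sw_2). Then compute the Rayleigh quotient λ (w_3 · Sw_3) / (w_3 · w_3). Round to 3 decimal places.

12.317

w1 = Sv₀ = (6·0 + (-2)·0 + (-3)·1; (-2)·0 + 7·0 + (-3)·1; (-3)·0 + (-3)·0 + 10·1) = (-3, -3, 10)
w2 = Sw1 = (6·(-3) + (-2)·(-3) + (-3)·10; (-2)·(-3) + 7·(-3) + (-3)·10; (-3)·(-3) + (-3)·(-3) + 10·10) = (-42, -45, 118)
w3 = Sw2 = (-516, -585, 1441)
Sw3 = (-6249, -7386, 17713)
w3·Sw3 = (-516)·(-6249) + (-585)·(-7386) + 1441·17713 = 33069727; w3·w3 = (-516)·(-516) + (-585)·(-585) + 1441·1441 = 2684962
λ ≈ 33069727/2684962 = 12.317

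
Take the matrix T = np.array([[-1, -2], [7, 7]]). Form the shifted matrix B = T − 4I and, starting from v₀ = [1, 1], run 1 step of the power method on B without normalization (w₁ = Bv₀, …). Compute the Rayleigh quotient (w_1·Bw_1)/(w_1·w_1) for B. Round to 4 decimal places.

B = T − 4I has rows (-5, -2); (7, 3)
w1 = Bv₀ = (-7, 10)
Bw1 = (15, -19)
w1·Bw1 = -295; w1·w1 = 149; μ ≈ -295/149 = -1.9799

-1.9799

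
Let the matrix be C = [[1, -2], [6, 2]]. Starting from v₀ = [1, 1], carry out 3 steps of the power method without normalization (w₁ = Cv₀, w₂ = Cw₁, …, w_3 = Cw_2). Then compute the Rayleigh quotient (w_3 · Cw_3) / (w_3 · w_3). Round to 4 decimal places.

λ ≈ 3.3304

w1 = Cv₀ = (1·1 + (-2)·1; 6·1 + 2·1) = (-1, 8)
w2 = Cw1 = (1·(-1) + (-2)·8; 6·(-1) + 2·8) = (-17, 10)
w3 = Cw2 = (-37, -82)
Cw3 = (127, -386)
w3·Cw3 = (-37)·127 + (-82)·(-386) = 26953; w3·w3 = (-37)·(-37) + (-82)·(-82) = 8093
λ ≈ 26953/8093 = 3.3304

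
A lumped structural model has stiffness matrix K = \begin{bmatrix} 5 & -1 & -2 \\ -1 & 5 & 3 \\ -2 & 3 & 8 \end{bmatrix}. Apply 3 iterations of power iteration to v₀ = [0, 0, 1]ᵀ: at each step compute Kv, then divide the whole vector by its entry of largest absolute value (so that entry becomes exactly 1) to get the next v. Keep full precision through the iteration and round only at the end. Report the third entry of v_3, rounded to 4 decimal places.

1.0000

Kv0 = (-2.00000, 3.00000, 8.00000); divide by 8.00000 → v1 = (-0.25000, 0.37500, 1.00000)
Kv1 = (-3.62500, 5.12500, 9.62500); divide by 9.62500 → v2 = (-0.37662, 0.53247, 1.00000)
Kv2 = (-4.41558, 6.03896, 10.35065); divide by 10.35065 → v3 = (-0.42660, 0.58344, 1.00000)
Requested entry of v3: 797/797 = 1.0000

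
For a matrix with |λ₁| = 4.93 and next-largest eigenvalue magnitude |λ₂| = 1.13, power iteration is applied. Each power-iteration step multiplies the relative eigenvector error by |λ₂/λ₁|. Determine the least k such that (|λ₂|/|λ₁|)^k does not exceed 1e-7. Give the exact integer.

|λ₂/λ₁| = 1.13/4.93 = 0.22921
Need k ≥ ln(1e-7) / ln(0.22921) = -16.1181 / -1.4731 ≈ 10.941
Smallest integer k satisfying the bound: 11

11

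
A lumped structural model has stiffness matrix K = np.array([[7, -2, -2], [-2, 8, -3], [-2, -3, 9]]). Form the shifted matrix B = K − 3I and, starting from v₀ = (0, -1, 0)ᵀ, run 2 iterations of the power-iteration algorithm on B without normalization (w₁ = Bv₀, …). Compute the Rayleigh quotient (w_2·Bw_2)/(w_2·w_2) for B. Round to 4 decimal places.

B = K − 3I has rows (4, -2, -2); (-2, 5, -3); (-2, -3, 6)
w1 = Bv₀ = (2, -5, 3)
w2 = Bw1 = (12, -38, 29)
Bw2 = (66, -301, 264)
w2·Bw2 = 19886; w2·w2 = 2429; μ ≈ 19886/2429 = 8.1869

μ ≈ 8.1869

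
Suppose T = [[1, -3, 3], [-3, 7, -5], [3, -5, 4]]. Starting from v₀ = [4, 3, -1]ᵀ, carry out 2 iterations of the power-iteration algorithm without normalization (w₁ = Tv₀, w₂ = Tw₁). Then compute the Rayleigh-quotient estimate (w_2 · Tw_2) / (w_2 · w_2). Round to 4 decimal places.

w1 = Tv₀ = (1·4 + (-3)·3 + 3·(-1); (-3)·4 + 7·3 + (-5)·(-1); 3·4 + (-5)·3 + 4·(-1)) = (-8, 14, -7)
w2 = Tw1 = (1·(-8) + (-3)·14 + 3·(-7); (-3)·(-8) + 7·14 + (-5)·(-7); 3·(-8) + (-5)·14 + 4·(-7)) = (-71, 157, -122)
Tw2 = (-908, 1922, -1486)
w2·Tw2 = (-71)·(-908) + 157·1922 + (-122)·(-1486) = 547514; w2·w2 = (-71)·(-71) + 157·157 + (-122)·(-122) = 44574
λ ≈ 547514/44574 = 12.2833

λ ≈ 12.2833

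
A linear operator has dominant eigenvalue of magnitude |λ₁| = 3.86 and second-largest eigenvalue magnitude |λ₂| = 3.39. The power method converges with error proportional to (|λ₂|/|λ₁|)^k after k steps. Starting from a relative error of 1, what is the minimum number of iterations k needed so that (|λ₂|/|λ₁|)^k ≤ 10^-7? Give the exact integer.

125

|λ₂/λ₁| = 3.39/3.86 = 0.87824
Need k ≥ ln(10^-7) / ln(0.87824) = -16.1181 / -0.1298 ≈ 124.141
Smallest integer k satisfying the bound: 125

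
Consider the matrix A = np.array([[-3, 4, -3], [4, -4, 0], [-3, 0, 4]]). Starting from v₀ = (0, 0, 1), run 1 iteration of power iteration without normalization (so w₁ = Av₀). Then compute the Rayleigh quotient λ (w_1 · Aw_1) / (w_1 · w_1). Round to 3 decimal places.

λ ≈ 4.360

w1 = Av₀ = (-3, 0, 4)
Aw1 = (-3, -12, 25)
w1·Aw1 = (-3)·(-3) + 0·(-12) + 4·25 = 109; w1·w1 = (-3)·(-3) + 0·0 + 4·4 = 25
λ ≈ 109/25 = 4.360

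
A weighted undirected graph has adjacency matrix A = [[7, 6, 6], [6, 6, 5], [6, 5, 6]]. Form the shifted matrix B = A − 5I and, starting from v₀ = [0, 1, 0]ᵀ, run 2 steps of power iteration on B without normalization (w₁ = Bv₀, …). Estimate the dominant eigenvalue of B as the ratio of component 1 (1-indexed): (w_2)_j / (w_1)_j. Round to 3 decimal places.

B = A − 5I has rows (2, 6, 6); (6, 1, 5); (6, 5, 1)
w1 = Bv₀ = (6, 1, 5)
w2 = Bw1 = (48, 62, 46)
Ratio: 48/6 = 8.000

8.000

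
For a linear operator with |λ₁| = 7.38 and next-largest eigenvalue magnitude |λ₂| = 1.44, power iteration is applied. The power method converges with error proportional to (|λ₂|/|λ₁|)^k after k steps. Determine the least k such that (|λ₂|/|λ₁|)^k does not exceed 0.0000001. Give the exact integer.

10

|λ₂/λ₁| = 1.44/7.38 = 0.19512
Need k ≥ ln(0.0000001) / ln(0.19512) = -16.1181 / -1.6341 ≈ 9.863
Smallest integer k satisfying the bound: 10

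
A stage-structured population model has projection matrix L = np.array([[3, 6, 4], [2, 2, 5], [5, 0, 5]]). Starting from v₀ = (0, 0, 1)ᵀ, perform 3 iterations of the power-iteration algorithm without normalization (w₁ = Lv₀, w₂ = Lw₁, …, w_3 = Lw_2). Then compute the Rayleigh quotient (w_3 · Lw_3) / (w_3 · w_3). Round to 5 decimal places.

λ ≈ 10.77374

w1 = Lv₀ = (3·0 + 6·0 + 4·1; 2·0 + 2·0 + 5·1; 5·0 + 0·0 + 5·1) = (4, 5, 5)
w2 = Lw1 = (3·4 + 6·5 + 4·5; 2·4 + 2·5 + 5·5; 5·4 + 0·5 + 5·5) = (62, 43, 45)
w3 = Lw2 = (624, 435, 535)
Lw3 = (6622, 4793, 5795)
w3·Lw3 = 624·6622 + 435·4793 + 535·5795 = 9317408; w3·w3 = 624·624 + 435·435 + 535·535 = 864826
λ ≈ 9317408/864826 = 10.77374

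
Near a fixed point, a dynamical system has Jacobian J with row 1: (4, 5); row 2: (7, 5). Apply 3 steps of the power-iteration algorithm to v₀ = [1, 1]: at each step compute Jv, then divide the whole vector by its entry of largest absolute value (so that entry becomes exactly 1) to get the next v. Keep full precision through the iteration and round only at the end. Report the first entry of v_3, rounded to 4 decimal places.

Jv0 = (9.00000, 12.00000); divide by 12.00000 → v1 = (0.75000, 1.00000)
Jv1 = (8.00000, 10.25000); divide by 10.25000 → v2 = (0.78049, 1.00000)
Jv2 = (8.12195, 10.46341); divide by 10.46341 → v3 = (0.77622, 1.00000)
Requested entry of v3: 999/1287 = 0.7762

0.7762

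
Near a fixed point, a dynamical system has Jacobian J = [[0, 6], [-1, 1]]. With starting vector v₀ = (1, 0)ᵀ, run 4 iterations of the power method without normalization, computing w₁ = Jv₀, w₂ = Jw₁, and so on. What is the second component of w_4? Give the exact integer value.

11

w1 = Jv₀ = (0, -1)
w2 = Jw1 = (-6, -1)
w3 = Jw2 = (-6, 5)
w4 = Jw3 = (30, 11)
The requested component of w4 is 11.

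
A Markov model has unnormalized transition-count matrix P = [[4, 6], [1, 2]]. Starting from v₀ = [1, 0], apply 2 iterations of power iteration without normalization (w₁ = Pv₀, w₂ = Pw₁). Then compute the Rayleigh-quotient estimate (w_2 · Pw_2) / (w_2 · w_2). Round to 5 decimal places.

w1 = Pv₀ = (4·1 + 6·0; 1·1 + 2·0) = (4, 1)
w2 = Pw1 = (4·4 + 6·1; 1·4 + 2·1) = (22, 6)
Pw2 = (124, 34)
w2·Pw2 = 22·124 + 6·34 = 2932; w2·w2 = 22·22 + 6·6 = 520
λ ≈ 2932/520 = 5.63846

λ ≈ 5.63846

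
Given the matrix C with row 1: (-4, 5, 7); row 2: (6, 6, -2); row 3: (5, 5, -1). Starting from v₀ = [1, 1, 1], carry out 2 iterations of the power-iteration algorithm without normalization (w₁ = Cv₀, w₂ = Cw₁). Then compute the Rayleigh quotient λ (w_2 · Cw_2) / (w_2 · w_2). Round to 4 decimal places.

λ ≈ 9.2634

w1 = Cv₀ = (8, 10, 9)
w2 = Cw1 = (81, 90, 81)
Cw2 = (693, 864, 774)
w2·Cw2 = 81·693 + 90·864 + 81·774 = 196587; w2·w2 = 81·81 + 90·90 + 81·81 = 21222
λ ≈ 196587/21222 = 9.2634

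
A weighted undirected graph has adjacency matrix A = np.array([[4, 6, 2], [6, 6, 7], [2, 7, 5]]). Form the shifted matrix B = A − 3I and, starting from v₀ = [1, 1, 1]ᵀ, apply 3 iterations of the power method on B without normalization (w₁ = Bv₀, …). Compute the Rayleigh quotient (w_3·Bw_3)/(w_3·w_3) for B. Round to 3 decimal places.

μ ≈ 12.496

B = A − 3I has rows (1, 6, 2); (6, 3, 7); (2, 7, 2)
w1 = Bv₀ = (9, 16, 11)
w2 = Bw1 = (127, 179, 152)
w3 = Bw2 = (1505, 2363, 1811)
Bw3 = (19305, 28796, 23173)
w3·Bw3 = 139065276; w3·w3 = 11128515; μ ≈ 139065276/11128515 = 12.496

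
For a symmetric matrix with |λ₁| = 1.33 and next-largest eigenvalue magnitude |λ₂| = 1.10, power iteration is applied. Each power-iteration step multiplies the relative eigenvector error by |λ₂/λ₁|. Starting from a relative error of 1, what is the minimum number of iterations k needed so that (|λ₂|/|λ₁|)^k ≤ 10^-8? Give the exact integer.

|λ₂/λ₁| = 1.10/1.33 = 0.82707
Need k ≥ ln(10^-8) / ln(0.82707) = -18.4207 / -0.1899 ≈ 97.018
Smallest integer k satisfying the bound: 98

98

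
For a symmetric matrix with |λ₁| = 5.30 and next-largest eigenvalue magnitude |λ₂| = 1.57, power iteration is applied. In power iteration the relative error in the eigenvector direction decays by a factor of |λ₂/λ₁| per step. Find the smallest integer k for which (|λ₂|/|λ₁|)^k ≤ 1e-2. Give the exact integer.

4

|λ₂/λ₁| = 1.57/5.30 = 0.29623
Need k ≥ ln(1e-2) / ln(0.29623) = -4.6052 / -1.2166 ≈ 3.785
Smallest integer k satisfying the bound: 4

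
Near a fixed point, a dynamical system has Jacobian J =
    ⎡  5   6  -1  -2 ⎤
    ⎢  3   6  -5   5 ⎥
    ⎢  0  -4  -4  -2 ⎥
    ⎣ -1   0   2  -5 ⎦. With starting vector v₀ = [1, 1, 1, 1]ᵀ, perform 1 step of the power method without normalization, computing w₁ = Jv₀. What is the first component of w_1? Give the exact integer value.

w1 = Jv₀ = (5·1 + 6·1 + (-1)·1 + (-2)·1; 3·1 + 6·1 + (-5)·1 + 5·1; 0·1 + (-4)·1 + (-4)·1 + (-2)·1; (-1)·1 + 0·1 + 2·1 + (-5)·1) = (8, 9, -10, -4)
The requested component of w1 is 8.

8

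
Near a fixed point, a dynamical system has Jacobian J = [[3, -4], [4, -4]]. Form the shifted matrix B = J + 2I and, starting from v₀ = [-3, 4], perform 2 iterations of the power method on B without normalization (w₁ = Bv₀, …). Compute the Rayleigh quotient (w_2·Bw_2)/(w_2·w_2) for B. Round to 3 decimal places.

μ ≈ 1.105

B = J + 2I has rows (5, -4); (4, -2)
w1 = Bv₀ = (-31, -20)
w2 = Bw1 = (-75, -84)
Bw2 = (-39, -132)
w2·Bw2 = 14013; w2·w2 = 12681; μ ≈ 14013/12681 = 1.105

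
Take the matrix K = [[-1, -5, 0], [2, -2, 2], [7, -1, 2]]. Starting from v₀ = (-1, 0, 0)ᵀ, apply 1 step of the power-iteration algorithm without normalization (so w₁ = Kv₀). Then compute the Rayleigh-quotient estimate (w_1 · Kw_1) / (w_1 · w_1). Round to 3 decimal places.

λ ≈ 1.111

w1 = Kv₀ = ((-1)·(-1) + (-5)·0 + 0·0; 2·(-1) + (-2)·0 + 2·0; 7·(-1) + (-1)·0 + 2·0) = (1, -2, -7)
Kw1 = (9, -8, -5)
w1·Kw1 = 1·9 + (-2)·(-8) + (-7)·(-5) = 60; w1·w1 = 1·1 + (-2)·(-2) + (-7)·(-7) = 54
λ ≈ 60/54 = 1.111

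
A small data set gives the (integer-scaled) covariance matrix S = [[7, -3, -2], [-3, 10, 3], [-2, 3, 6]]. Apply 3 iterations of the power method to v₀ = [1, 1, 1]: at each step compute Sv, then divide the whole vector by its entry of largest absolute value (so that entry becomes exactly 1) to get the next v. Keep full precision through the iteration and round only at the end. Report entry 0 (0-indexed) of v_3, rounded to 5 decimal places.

Sv0 = (2.000000, 10.000000, 7.000000); divide by 10.000000 → v1 = (0.200000, 1.000000, 0.700000)
Sv1 = (-3.000000, 11.500000, 6.800000); divide by 11.500000 → v2 = (-0.260870, 1.000000, 0.591304)
Sv2 = (-6.008696, 12.556522, 7.069565); divide by 12.556522 → v3 = (-0.478532, 1.000000, 0.563019)
Requested entry of v3: -691/1444 = -0.47853

-0.47853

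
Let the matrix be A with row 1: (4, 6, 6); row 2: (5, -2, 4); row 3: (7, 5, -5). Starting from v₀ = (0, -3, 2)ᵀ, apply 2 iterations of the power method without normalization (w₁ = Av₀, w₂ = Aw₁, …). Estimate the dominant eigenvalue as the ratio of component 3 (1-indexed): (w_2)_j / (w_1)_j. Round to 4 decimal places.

w1 = Av₀ = (-6, 14, -25)
w2 = Aw1 = (-90, -158, 153)
Ratio at component: 153 / -25 = -6.1200

λ ≈ -6.1200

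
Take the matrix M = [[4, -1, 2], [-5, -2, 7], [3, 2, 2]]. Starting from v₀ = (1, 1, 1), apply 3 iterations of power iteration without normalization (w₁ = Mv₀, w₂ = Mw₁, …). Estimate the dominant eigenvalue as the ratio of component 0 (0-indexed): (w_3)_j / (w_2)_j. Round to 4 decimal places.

w1 = Mv₀ = (5, 0, 7)
w2 = Mw1 = (34, 24, 29)
w3 = Mw2 = (170, -15, 208)
Ratio at component: 170 / 34 = 5.0000

λ ≈ 5.0000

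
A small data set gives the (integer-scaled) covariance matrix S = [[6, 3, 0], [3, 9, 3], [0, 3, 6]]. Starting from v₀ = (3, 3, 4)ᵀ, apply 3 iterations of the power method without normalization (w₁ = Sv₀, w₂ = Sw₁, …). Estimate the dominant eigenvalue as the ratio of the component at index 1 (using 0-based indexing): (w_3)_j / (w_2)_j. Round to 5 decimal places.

w1 = Sv₀ = (27, 48, 33)
w2 = Sw1 = (306, 612, 342)
w3 = Sw2 = (3672, 7452, 3888)
Ratio at component: 7452 / 612 = 12.17647

λ ≈ 12.17647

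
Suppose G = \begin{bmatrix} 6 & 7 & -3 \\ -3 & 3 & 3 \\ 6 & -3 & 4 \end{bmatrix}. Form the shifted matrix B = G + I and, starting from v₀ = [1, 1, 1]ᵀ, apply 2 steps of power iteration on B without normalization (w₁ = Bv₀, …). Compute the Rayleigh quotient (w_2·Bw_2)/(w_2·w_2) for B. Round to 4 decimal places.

B = G + I has rows (7, 7, -3); (-3, 4, 3); (6, -3, 5)
w1 = Bv₀ = (11, 4, 8)
w2 = Bw1 = (81, 7, 94)
Bw2 = (334, 67, 935)
w2·Bw2 = 115413; w2·w2 = 15446; μ ≈ 115413/15446 = 7.4720

7.4720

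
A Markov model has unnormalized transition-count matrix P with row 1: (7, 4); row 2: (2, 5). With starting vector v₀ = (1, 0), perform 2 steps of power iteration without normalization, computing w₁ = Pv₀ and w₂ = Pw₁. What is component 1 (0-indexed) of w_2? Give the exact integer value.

24

w1 = Pv₀ = (7·1 + 4·0; 2·1 + 5·0) = (7, 2)
w2 = Pw1 = (7·7 + 4·2; 2·7 + 5·2) = (57, 24)
The requested component of w2 is 24.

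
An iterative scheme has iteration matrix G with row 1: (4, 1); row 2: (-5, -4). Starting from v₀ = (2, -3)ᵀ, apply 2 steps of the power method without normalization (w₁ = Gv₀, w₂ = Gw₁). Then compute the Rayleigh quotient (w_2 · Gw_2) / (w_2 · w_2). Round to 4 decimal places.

w1 = Gv₀ = (4·2 + 1·(-3); (-5)·2 + (-4)·(-3)) = (5, 2)
w2 = Gw1 = (4·5 + 1·2; (-5)·5 + (-4)·2) = (22, -33)
Gw2 = (55, 22)
w2·Gw2 = 22·55 + (-33)·22 = 484; w2·w2 = 22·22 + (-33)·(-33) = 1573
λ ≈ 484/1573 = 0.3077

0.3077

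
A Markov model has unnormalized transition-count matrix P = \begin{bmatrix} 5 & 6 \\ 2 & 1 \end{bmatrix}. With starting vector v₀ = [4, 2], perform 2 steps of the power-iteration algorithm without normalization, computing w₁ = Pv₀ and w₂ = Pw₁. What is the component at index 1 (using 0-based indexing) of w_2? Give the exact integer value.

w1 = Pv₀ = (5·4 + 6·2; 2·4 + 1·2) = (32, 10)
w2 = Pw1 = (5·32 + 6·10; 2·32 + 1·10) = (220, 74)
The requested component of w2 is 74.

74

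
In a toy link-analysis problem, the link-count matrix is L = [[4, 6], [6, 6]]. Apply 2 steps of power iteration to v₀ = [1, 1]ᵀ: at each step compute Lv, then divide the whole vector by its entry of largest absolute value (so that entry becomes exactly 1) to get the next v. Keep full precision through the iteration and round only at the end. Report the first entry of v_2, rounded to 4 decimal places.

Lv0 = (10.00000, 12.00000); divide by 12.00000 → v1 = (0.83333, 1.00000)
Lv1 = (9.33333, 11.00000); divide by 11.00000 → v2 = (0.84848, 1.00000)
Requested entry of v2: 112/132 = 0.8485

0.8485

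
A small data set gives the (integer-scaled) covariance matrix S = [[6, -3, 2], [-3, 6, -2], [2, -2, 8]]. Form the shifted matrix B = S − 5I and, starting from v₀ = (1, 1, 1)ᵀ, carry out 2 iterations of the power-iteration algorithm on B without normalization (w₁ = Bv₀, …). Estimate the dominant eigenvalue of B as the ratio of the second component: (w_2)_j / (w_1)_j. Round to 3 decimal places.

2.500

B = S − 5I has rows (1, -3, 2); (-3, 1, -2); (2, -2, 3)
w1 = Bv₀ = (1·1 + (-3)·1 + 2·1; (-3)·1 + 1·1 + (-2)·1; 2·1 + (-2)·1 + 3·1) = (0, -4, 3)
w2 = Bw1 = (1·0 + (-3)·(-4) + 2·3; (-3)·0 + 1·(-4) + (-2)·3; 2·0 + (-2)·(-4) + 3·3) = (18, -10, 17)
Ratio: -10/-4 = 2.500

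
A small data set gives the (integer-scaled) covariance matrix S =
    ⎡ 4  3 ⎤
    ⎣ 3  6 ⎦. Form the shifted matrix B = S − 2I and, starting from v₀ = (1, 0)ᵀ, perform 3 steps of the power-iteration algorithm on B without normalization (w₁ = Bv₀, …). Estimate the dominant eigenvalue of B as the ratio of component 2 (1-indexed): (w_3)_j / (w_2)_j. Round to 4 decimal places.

B = S − 2I has rows (2, 3); (3, 4)
w1 = Bv₀ = (2, 3)
w2 = Bw1 = (13, 18)
w3 = Bw2 = (80, 111)
Ratio: 111/18 = 6.1667

μ ≈ 6.1667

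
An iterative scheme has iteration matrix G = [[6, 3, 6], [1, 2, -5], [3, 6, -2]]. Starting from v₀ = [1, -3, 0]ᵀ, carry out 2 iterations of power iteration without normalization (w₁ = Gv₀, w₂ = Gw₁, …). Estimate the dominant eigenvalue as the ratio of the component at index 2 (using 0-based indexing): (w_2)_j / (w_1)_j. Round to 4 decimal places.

w1 = Gv₀ = (6·1 + 3·(-3) + 6·0; 1·1 + 2·(-3) + (-5)·0; 3·1 + 6·(-3) + (-2)·0) = (-3, -5, -15)
w2 = Gw1 = (6·(-3) + 3·(-5) + 6·(-15); 1·(-3) + 2·(-5) + (-5)·(-15); 3·(-3) + 6·(-5) + (-2)·(-15)) = (-123, 62, -9)
Ratio at component: -9 / -15 = 0.6000

0.6000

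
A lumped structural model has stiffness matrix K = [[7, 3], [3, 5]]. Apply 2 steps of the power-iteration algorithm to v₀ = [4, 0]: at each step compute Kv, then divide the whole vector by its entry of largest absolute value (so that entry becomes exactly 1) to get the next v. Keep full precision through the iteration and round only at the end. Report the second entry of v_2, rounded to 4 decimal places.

0.6207

Kv0 = (28.00000, 12.00000); divide by 28.00000 → v1 = (1.00000, 0.42857)
Kv1 = (8.28571, 5.14286); divide by 8.28571 → v2 = (1.00000, 0.62069)
Requested entry of v2: 144/232 = 0.6207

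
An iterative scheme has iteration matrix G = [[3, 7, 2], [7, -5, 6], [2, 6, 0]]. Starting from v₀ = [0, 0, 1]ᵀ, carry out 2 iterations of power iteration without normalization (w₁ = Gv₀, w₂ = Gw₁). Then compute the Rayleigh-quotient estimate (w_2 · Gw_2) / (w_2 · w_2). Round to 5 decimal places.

-1.23077

w1 = Gv₀ = (3·0 + 7·0 + 2·1; 7·0 + (-5)·0 + 6·1; 2·0 + 6·0 + 0·1) = (2, 6, 0)
w2 = Gw1 = (3·2 + 7·6 + 2·0; 7·2 + (-5)·6 + 6·0; 2·2 + 6·6 + 0·0) = (48, -16, 40)
Gw2 = (112, 656, 0)
w2·Gw2 = 48·112 + (-16)·656 + 40·0 = -5120; w2·w2 = 48·48 + (-16)·(-16) + 40·40 = 4160
λ ≈ -5120/4160 = -1.23077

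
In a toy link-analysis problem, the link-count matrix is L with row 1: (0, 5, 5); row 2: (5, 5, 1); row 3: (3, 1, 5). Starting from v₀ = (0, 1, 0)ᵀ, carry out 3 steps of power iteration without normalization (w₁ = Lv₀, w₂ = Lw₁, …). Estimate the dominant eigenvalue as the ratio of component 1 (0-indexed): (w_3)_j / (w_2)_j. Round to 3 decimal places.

λ ≈ 8.431

w1 = Lv₀ = (0·0 + 5·1 + 5·0; 5·0 + 5·1 + 1·0; 3·0 + 1·1 + 5·0) = (5, 5, 1)
w2 = Lw1 = (0·5 + 5·5 + 5·1; 5·5 + 5·5 + 1·1; 3·5 + 1·5 + 5·1) = (30, 51, 25)
w3 = Lw2 = (380, 430, 266)
Ratio at component: 430 / 51 = 8.431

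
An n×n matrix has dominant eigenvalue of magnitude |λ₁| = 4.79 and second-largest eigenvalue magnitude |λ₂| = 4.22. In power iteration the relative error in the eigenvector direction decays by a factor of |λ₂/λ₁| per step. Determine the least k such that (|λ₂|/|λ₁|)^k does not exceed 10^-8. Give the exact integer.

|λ₂/λ₁| = 4.22/4.79 = 0.88100
Need k ≥ ln(10^-8) / ln(0.88100) = -18.4207 / -0.1267 ≈ 145.394
Smallest integer k satisfying the bound: 146

146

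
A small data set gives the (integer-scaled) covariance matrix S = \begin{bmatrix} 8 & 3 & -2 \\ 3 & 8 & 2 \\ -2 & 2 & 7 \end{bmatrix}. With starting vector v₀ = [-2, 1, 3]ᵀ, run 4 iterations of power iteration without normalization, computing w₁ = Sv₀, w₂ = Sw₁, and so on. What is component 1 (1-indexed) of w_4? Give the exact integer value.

-17162

w1 = Sv₀ = (-19, 8, 27)
w2 = Sw1 = (-182, 61, 243)
w3 = Sw2 = (-1759, 428, 2187)
w4 = Sw3 = (-17162, 2521, 19683)
The requested component of w4 is -17162.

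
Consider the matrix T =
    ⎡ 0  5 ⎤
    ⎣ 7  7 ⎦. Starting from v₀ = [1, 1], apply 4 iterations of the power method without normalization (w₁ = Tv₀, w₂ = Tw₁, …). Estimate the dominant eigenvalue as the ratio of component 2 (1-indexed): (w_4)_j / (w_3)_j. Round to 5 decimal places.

w1 = Tv₀ = (0·1 + 5·1; 7·1 + 7·1) = (5, 14)
w2 = Tw1 = (0·5 + 5·14; 7·5 + 7·14) = (70, 133)
w3 = Tw2 = (665, 1421)
w4 = Tw3 = (7105, 14602)
Ratio at component: 14602 / 1421 = 10.27586

λ ≈ 10.27586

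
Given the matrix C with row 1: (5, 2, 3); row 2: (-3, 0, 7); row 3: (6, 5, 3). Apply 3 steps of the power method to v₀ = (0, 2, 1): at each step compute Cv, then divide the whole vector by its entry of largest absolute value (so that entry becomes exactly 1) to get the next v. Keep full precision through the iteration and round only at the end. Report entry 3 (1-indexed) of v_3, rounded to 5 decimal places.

Cv0 = (7.000000, 7.000000, 13.000000); divide by 13.000000 → v1 = (0.538462, 0.538462, 1.000000)
Cv1 = (6.769231, 5.384615, 8.923077); divide by 8.923077 → v2 = (0.758621, 0.603448, 1.000000)
Cv2 = (8.000000, 4.724138, 10.568966); divide by 10.568966 → v3 = (0.756933, 0.446982, 1.000000)
Requested entry of v3: 1226/1226 = 1.00000

1.00000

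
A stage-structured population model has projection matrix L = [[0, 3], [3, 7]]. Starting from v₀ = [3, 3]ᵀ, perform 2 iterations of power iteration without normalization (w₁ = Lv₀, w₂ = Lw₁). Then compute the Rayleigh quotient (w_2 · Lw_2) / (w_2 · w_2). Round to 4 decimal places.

8.1091

w1 = Lv₀ = (9, 30)
w2 = Lw1 = (90, 237)
Lw2 = (711, 1929)
w2·Lw2 = 90·711 + 237·1929 = 521163; w2·w2 = 90·90 + 237·237 = 64269
λ ≈ 521163/64269 = 8.1091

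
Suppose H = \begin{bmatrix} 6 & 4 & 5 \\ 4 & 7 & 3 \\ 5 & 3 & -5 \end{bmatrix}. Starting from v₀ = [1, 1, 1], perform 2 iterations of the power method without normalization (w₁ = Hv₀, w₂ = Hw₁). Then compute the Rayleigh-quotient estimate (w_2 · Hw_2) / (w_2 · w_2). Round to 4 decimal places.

12.1508

w1 = Hv₀ = (6·1 + 4·1 + 5·1; 4·1 + 7·1 + 3·1; 5·1 + 3·1 + (-5)·1) = (15, 14, 3)
w2 = Hw1 = (6·15 + 4·14 + 5·3; 4·15 + 7·14 + 3·3; 5·15 + 3·14 + (-5)·3) = (161, 167, 102)
Hw2 = (2144, 2119, 796)
w2·Hw2 = 161·2144 + 167·2119 + 102·796 = 780249; w2·w2 = 161·161 + 167·167 + 102·102 = 64214
λ ≈ 780249/64214 = 12.1508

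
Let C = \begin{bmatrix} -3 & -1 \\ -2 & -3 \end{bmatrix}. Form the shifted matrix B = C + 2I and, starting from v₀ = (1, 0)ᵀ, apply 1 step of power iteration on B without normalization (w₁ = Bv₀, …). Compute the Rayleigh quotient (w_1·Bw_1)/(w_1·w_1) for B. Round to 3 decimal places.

B = C + 2I has rows (-1, -1); (-2, -1)
w1 = Bv₀ = ((-1)·1 + (-1)·0; (-2)·1 + (-1)·0) = (-1, -2)
Bw1 = (3, 4)
w1·Bw1 = -11; w1·w1 = 5; μ ≈ -11/5 = -2.200

-2.200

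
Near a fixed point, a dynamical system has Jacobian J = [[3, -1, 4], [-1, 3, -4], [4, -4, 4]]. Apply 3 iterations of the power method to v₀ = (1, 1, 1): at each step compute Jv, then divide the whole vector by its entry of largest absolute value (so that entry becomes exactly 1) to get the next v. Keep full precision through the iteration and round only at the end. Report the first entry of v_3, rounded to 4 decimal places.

0.7321

Jv0 = (6.00000, -2.00000, 4.00000); divide by 6.00000 → v1 = (1.00000, -0.33333, 0.66667)
Jv1 = (6.00000, -4.66667, 8.00000); divide by 8.00000 → v2 = (0.75000, -0.58333, 1.00000)
Jv2 = (6.83333, -6.50000, 9.33333); divide by 9.33333 → v3 = (0.73214, -0.69643, 1.00000)
Requested entry of v3: 328/448 = 0.7321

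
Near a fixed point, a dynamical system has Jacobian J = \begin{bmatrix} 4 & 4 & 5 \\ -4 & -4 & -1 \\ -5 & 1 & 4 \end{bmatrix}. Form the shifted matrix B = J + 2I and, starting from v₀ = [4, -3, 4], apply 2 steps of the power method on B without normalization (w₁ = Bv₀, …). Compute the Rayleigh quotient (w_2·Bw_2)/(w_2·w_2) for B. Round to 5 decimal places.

B = J + 2I has rows (6, 4, 5); (-4, -2, -1); (-5, 1, 6)
w1 = Bv₀ = (32, -14, 1)
w2 = Bw1 = (141, -101, -168)
Bw2 = (-398, -194, -1814)
w2·Bw2 = 268228; w2·w2 = 58306; μ ≈ 268228/58306 = 4.60035

4.60035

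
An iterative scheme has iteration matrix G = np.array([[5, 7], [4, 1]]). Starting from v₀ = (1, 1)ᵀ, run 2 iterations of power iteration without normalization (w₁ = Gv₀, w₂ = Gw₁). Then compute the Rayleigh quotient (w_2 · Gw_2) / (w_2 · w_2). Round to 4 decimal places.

w1 = Gv₀ = (5·1 + 7·1; 4·1 + 1·1) = (12, 5)
w2 = Gw1 = (5·12 + 7·5; 4·12 + 1·5) = (95, 53)
Gw2 = (846, 433)
w2·Gw2 = 95·846 + 53·433 = 103319; w2·w2 = 95·95 + 53·53 = 11834
λ ≈ 103319/11834 = 8.7307

8.7307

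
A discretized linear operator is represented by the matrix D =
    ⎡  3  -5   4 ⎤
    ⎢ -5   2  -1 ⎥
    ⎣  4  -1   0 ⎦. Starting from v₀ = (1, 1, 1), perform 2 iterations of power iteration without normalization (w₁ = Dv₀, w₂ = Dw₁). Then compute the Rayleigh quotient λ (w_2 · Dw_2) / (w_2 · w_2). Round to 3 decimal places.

λ ≈ 8.549

w1 = Dv₀ = (3·1 + (-5)·1 + 4·1; (-5)·1 + 2·1 + (-1)·1; 4·1 + (-1)·1 + 0·1) = (2, -4, 3)
w2 = Dw1 = (3·2 + (-5)·(-4) + 4·3; (-5)·2 + 2·(-4) + (-1)·3; 4·2 + (-1)·(-4) + 0·3) = (38, -21, 12)
Dw2 = (267, -244, 173)
w2·Dw2 = 38·267 + (-21)·(-244) + 12·173 = 17346; w2·w2 = 38·38 + (-21)·(-21) + 12·12 = 2029
λ ≈ 17346/2029 = 8.549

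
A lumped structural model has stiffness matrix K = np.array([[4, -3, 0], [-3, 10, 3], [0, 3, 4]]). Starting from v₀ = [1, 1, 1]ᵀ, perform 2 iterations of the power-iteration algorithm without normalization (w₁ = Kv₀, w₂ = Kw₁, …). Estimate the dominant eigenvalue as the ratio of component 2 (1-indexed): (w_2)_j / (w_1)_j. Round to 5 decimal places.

λ ≈ 11.80000

w1 = Kv₀ = (4·1 + (-3)·1 + 0·1; (-3)·1 + 10·1 + 3·1; 0·1 + 3·1 + 4·1) = (1, 10, 7)
w2 = Kw1 = (4·1 + (-3)·10 + 0·7; (-3)·1 + 10·10 + 3·7; 0·1 + 3·10 + 4·7) = (-26, 118, 58)
Ratio at component: 118 / 10 = 11.80000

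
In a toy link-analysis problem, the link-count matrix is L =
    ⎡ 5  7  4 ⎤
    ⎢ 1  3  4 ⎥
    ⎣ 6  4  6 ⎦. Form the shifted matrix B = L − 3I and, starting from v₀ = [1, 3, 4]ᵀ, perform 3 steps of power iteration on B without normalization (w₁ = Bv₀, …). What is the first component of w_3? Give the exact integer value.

3315

B = L − 3I has rows (2, 7, 4); (1, 0, 4); (6, 4, 3)
w1 = Bv₀ = (2·1 + 7·3 + 4·4; 1·1 + 0·3 + 4·4; 6·1 + 4·3 + 3·4) = (39, 17, 30)
w2 = Bw1 = (2·39 + 7·17 + 4·30; 1·39 + 0·17 + 4·30; 6·39 + 4·17 + 3·30) = (317, 159, 392)
w3 = Bw2 = (3315, 1885, 3714)
Requested component of w3: 3315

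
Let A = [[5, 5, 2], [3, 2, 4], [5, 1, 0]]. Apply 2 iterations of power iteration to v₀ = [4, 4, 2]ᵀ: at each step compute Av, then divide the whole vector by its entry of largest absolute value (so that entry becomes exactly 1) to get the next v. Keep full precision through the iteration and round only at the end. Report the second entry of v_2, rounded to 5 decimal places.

Av0 = (44.000000, 28.000000, 24.000000); divide by 44.000000 → v1 = (1.000000, 0.636364, 0.545455)
Av1 = (9.272727, 6.454545, 5.636364); divide by 9.272727 → v2 = (1.000000, 0.696078, 0.607843)
Requested entry of v2: 284/408 = 0.69608

0.69608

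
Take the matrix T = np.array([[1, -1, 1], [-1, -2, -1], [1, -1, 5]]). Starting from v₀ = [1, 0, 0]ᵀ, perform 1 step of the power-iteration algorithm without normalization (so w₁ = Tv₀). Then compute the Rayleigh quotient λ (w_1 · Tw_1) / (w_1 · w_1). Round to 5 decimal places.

w1 = Tv₀ = (1, -1, 1)
Tw1 = (3, 0, 7)
w1·Tw1 = 1·3 + (-1)·0 + 1·7 = 10; w1·w1 = 1·1 + (-1)·(-1) + 1·1 = 3
λ ≈ 10/3 = 3.33333

3.33333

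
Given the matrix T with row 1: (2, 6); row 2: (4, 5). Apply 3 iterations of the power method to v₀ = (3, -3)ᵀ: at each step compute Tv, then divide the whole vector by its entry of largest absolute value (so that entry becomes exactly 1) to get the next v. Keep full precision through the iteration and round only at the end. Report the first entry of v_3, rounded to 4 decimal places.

Tv0 = (-12.00000, -3.00000); divide by -12.00000 → v1 = (1.00000, 0.25000)
Tv1 = (3.50000, 5.25000); divide by 5.25000 → v2 = (0.66667, 1.00000)
Tv2 = (7.33333, 7.66667); divide by 7.66667 → v3 = (0.95652, 1.00000)
Requested entry of v3: -462/-483 = 0.9565

0.9565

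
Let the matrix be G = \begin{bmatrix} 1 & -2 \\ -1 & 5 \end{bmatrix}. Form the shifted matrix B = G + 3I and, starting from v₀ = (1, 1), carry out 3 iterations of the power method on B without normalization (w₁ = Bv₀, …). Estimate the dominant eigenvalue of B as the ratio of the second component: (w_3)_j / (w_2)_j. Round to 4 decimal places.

B = G + 3I has rows (4, -2); (-1, 8)
w1 = Bv₀ = (4·1 + (-2)·1; (-1)·1 + 8·1) = (2, 7)
w2 = Bw1 = (4·2 + (-2)·7; (-1)·2 + 8·7) = (-6, 54)
w3 = Bw2 = (-132, 438)
Ratio: 438/54 = 8.1111

8.1111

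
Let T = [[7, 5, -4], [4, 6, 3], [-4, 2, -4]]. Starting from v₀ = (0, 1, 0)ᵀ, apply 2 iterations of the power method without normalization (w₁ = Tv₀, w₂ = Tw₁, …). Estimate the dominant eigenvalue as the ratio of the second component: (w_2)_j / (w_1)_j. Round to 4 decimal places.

w1 = Tv₀ = (5, 6, 2)
w2 = Tw1 = (57, 62, -16)
Ratio at component: 62 / 6 = 10.3333

λ ≈ 10.3333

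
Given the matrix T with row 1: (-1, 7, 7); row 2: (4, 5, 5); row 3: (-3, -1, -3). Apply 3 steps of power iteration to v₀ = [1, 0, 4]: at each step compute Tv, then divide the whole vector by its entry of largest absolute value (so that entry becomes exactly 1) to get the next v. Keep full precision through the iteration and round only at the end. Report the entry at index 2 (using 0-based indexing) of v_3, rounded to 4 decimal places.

-0.1317

Tv0 = (27.00000, 24.00000, -15.00000); divide by 27.00000 → v1 = (1.00000, 0.88889, -0.55556)
Tv1 = (1.33333, 5.66667, -2.22222); divide by 5.66667 → v2 = (0.23529, 1.00000, -0.39216)
Tv2 = (4.01961, 3.98039, -0.52941); divide by 4.01961 → v3 = (1.00000, 0.99024, -0.13171)
Requested entry of v3: -81/615 = -0.1317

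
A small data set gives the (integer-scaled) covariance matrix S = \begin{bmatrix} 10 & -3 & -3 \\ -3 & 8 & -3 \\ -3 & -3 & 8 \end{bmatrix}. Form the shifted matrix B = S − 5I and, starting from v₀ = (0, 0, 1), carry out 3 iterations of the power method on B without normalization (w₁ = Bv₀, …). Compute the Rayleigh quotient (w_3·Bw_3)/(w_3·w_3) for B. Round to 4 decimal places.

B = S − 5I has rows (5, -3, -3); (-3, 3, -3); (-3, -3, 3)
w1 = Bv₀ = (-3, -3, 3)
w2 = Bw1 = (-15, -9, 27)
w3 = Bw2 = (-129, -63, 153)
Bw3 = (-915, -261, 1035)
w3·Bw3 = 292833; w3·w3 = 44019; μ ≈ 292833/44019 = 6.6524

6.6524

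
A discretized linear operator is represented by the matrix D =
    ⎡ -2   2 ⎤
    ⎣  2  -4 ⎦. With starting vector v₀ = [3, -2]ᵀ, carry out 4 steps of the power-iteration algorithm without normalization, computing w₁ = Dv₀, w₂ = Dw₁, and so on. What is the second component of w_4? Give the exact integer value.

w1 = Dv₀ = ((-2)·3 + 2·(-2); 2·3 + (-4)·(-2)) = (-10, 14)
w2 = Dw1 = ((-2)·(-10) + 2·14; 2·(-10) + (-4)·14) = (48, -76)
w3 = Dw2 = (-248, 400)
w4 = Dw3 = (1296, -2096)
The requested component of w4 is -2096.

-2096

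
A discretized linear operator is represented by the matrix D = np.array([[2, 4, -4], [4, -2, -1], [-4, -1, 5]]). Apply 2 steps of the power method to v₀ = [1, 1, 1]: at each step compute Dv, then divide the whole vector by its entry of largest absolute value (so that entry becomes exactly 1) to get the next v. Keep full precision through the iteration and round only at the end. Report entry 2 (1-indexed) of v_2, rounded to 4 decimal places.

Dv0 = (2.00000, 1.00000, 0.00000); divide by 2.00000 → v1 = (1.00000, 0.50000, 0.00000)
Dv1 = (4.00000, 3.00000, -4.50000); divide by -4.50000 → v2 = (-0.88889, -0.66667, 1.00000)
Requested entry of v2: 6/-9 = -0.6667

-0.6667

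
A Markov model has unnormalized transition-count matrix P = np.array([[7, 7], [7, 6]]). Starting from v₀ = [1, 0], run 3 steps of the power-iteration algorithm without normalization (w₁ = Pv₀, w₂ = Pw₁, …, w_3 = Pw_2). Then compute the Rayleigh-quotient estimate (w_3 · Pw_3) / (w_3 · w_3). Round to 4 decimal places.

w1 = Pv₀ = (7·1 + 7·0; 7·1 + 6·0) = (7, 7)
w2 = Pw1 = (7·7 + 7·7; 7·7 + 6·7) = (98, 91)
w3 = Pw2 = (1323, 1232)
Pw3 = (17885, 16653)
w3·Pw3 = 1323·17885 + 1232·16653 = 44178351; w3·w3 = 1323·1323 + 1232·1232 = 3268153
λ ≈ 44178351/3268153 = 13.5178

13.5178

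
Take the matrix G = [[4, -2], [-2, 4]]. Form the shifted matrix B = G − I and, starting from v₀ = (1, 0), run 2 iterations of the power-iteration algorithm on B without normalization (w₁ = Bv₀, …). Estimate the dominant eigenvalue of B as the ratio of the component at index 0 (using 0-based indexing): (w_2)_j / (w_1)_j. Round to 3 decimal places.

B = G − I has rows (3, -2); (-2, 3)
w1 = Bv₀ = (3·1 + (-2)·0; (-2)·1 + 3·0) = (3, -2)
w2 = Bw1 = (3·3 + (-2)·(-2); (-2)·3 + 3·(-2)) = (13, -12)
Ratio: 13/3 = 4.333

μ ≈ 4.333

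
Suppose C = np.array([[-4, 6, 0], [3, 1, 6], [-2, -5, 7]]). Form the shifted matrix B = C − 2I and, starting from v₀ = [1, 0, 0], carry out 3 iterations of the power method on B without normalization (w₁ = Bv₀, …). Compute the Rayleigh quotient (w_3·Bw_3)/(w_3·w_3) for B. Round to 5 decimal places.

μ ≈ -7.71119

B = C − 2I has rows (-6, 6, 0); (3, -1, 6); (-2, -5, 5)
w1 = Bv₀ = ((-6)·1 + 6·0 + 0·0; 3·1 + (-1)·0 + 6·0; (-2)·1 + (-5)·0 + 5·0) = (-6, 3, -2)
w2 = Bw1 = ((-6)·(-6) + 6·3 + 0·(-2); 3·(-6) + (-1)·3 + 6·(-2); (-2)·(-6) + (-5)·3 + 5·(-2)) = (54, -33, -13)
w3 = Bw2 = (-522, 117, -8)
Bw3 = (3834, -1731, 419)
w3·Bw3 = -2207227; w3·w3 = 286237; μ ≈ -2207227/286237 = -7.71119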